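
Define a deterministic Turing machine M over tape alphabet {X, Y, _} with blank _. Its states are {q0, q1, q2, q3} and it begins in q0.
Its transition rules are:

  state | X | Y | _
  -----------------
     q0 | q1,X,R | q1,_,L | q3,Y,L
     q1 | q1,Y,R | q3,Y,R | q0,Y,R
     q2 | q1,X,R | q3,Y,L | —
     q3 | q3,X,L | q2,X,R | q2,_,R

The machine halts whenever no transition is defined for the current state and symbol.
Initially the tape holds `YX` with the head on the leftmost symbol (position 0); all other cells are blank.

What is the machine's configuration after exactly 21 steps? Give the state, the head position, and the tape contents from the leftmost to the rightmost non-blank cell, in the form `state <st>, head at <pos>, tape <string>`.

state=q0 head=0 tape=__[Y]X__   (q0,Y)→(q1,_,L)
state=q1 head=-1 tape=_[_]_X__   (q1,_)→(q0,Y,R)
state=q0 head=0 tape=_Y[_]X__   (q0,_)→(q3,Y,L)
state=q3 head=-1 tape=_[Y]YX__   (q3,Y)→(q2,X,R)
state=q2 head=0 tape=_X[Y]X__   (q2,Y)→(q3,Y,L)
state=q3 head=-1 tape=_[X]YX__   (q3,X)→(q3,X,L)
state=q3 head=-2 tape=[_]XYX__   (q3,_)→(q2,_,R)
state=q2 head=-1 tape=_[X]YX__   (q2,X)→(q1,X,R)
state=q1 head=0 tape=_X[Y]X__   (q1,Y)→(q3,Y,R)
state=q3 head=1 tape=_XY[X]__   (q3,X)→(q3,X,L)
state=q3 head=0 tape=_X[Y]X__   (q3,Y)→(q2,X,R)
state=q2 head=1 tape=_XX[X]__   (q2,X)→(q1,X,R)
state=q1 head=2 tape=_XXX[_]_   (q1,_)→(q0,Y,R)
state=q0 head=3 tape=_XXXY[_]   (q0,_)→(q3,Y,L)
state=q3 head=2 tape=_XXX[Y]Y   (q3,Y)→(q2,X,R)
state=q2 head=3 tape=_XXXX[Y]   (q2,Y)→(q3,Y,L)
state=q3 head=2 tape=_XXX[X]Y   (q3,X)→(q3,X,L)
state=q3 head=1 tape=_XX[X]XY   (q3,X)→(q3,X,L)
state=q3 head=0 tape=_X[X]XXY   (q3,X)→(q3,X,L)
state=q3 head=-1 tape=_[X]XXXY   (q3,X)→(q3,X,L)
state=q3 head=-2 tape=[_]XXXXY   (q3,_)→(q2,_,R)
state=q2 head=-1 tape=_[X]XXXY
After 21 steps: state q2, head at -1, tape XXXXY.

state q2, head at -1, tape XXXXY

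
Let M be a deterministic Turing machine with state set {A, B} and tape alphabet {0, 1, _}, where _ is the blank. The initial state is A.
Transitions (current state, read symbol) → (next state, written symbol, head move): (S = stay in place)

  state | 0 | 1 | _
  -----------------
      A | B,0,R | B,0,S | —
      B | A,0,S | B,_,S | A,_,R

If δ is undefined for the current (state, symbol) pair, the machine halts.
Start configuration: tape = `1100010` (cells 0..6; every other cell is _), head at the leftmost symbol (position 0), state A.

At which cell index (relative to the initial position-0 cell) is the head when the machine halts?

8

A | [1]100010__   read 1 → write 0, move S, go to B
B | [0]100010__   read 0 → write 0, move S, go to A
A | [0]100010__   read 0 → write 0, move R, go to B
B | 0[1]00010__   read 1 → write _, move S, go to B
B | 0[_]00010__   read _ → write _, move R, go to A
A | 0_[0]0010__   read 0 → write 0, move R, go to B
B | 0_0[0]010__   read 0 → write 0, move S, go to A
A | 0_0[0]010__   read 0 → write 0, move R, go to B
B | 0_00[0]10__   read 0 → write 0, move S, go to A
A | 0_00[0]10__   read 0 → write 0, move R, go to B
B | 0_000[1]0__   read 1 → write _, move S, go to B
B | 0_000[_]0__   read _ → write _, move R, go to A
A | 0_000_[0]__   read 0 → write 0, move R, go to B
B | 0_000_0[_]_   read _ → write _, move R, go to A
A | 0_000_0_[_]
At halt the head is at cell 8.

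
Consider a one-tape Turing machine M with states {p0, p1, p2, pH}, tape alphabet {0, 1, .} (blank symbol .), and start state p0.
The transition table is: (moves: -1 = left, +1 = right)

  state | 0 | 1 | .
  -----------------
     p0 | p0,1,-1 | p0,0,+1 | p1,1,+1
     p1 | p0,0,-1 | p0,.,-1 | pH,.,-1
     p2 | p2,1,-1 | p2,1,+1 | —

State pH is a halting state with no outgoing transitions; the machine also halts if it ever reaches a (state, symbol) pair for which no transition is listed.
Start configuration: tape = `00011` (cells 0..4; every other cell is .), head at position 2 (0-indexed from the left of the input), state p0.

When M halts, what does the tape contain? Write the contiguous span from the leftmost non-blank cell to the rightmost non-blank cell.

000001

p0 | .00[0]11.   read 0 → write 1, move -1, go to p0
p0 | .0[0]111.   read 0 → write 1, move -1, go to p0
p0 | .[0]1111.   read 0 → write 1, move -1, go to p0
p0 | [.]11111.   read . → write 1, move +1, go to p1
p1 | 1[1]1111.   read 1 → write ., move -1, go to p0
p0 | [1].1111.   read 1 → write 0, move +1, go to p0
p0 | 0[.]1111.   read . → write 1, move +1, go to p1
p1 | 01[1]111.   read 1 → write ., move -1, go to p0
p0 | 0[1].111.   read 1 → write 0, move +1, go to p0
p0 | 00[.]111.   read . → write 1, move +1, go to p1
p1 | 001[1]11.   read 1 → write ., move -1, go to p0
p0 | 00[1].11.   read 1 → write 0, move +1, go to p0
p0 | 000[.]11.   read . → write 1, move +1, go to p1
p1 | 0001[1]1.   read 1 → write ., move -1, go to p0
p0 | 000[1].1.   read 1 → write 0, move +1, go to p0
p0 | 0000[.]1.   read . → write 1, move +1, go to p1
p1 | 00001[1].   read 1 → write ., move -1, go to p0
p0 | 0000[1]..   read 1 → write 0, move +1, go to p0
p0 | 00000[.].   read . → write 1, move +1, go to p1
p1 | 000001[.]   read . → write ., move -1, go to pH
pH | 00000[1].
The non-blank tape span at halt is 000001.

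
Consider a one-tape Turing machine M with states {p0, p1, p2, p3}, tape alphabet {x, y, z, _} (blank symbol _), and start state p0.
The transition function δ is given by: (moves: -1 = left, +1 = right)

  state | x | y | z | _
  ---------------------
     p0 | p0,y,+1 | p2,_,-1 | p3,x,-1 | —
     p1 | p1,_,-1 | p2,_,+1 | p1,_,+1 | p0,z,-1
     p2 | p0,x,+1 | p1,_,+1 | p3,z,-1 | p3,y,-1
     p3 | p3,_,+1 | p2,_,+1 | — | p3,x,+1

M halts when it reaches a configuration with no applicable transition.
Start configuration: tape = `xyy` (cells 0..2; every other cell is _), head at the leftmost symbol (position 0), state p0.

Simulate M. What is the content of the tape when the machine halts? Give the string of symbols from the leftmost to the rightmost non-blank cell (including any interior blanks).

zy

state=p0 head=0 tape=[x]yy   (p0,x)→(p0,y,+1)
state=p0 head=1 tape=y[y]y   (p0,y)→(p2,_,-1)
state=p2 head=0 tape=[y]_y   (p2,y)→(p1,_,+1)
state=p1 head=1 tape=_[_]y   (p1,_)→(p0,z,-1)
state=p0 head=0 tape=[_]zy
The non-blank tape span at halt is zy.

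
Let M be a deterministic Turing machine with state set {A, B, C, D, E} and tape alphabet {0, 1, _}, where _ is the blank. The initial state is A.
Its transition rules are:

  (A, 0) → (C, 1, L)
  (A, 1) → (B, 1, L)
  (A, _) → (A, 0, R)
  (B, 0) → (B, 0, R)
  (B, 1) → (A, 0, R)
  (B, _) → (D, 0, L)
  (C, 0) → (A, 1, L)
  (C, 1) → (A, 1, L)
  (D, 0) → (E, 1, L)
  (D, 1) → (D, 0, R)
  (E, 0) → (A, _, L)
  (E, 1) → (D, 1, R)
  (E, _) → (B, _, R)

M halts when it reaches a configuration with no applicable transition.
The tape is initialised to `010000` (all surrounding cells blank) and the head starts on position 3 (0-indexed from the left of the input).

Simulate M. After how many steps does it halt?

A | _010[0]00   read 0 → write 1, move L, go to C
C | _01[0]100   read 0 → write 1, move L, go to A
A | _0[1]1100   read 1 → write 1, move L, go to B
B | _[0]11100   read 0 → write 0, move R, go to B
B | _0[1]1100   read 1 → write 0, move R, go to A
A | _00[1]100   read 1 → write 1, move L, go to B
B | _0[0]1100   read 0 → write 0, move R, go to B
B | _00[1]100   read 1 → write 0, move R, go to A
A | _000[1]00   read 1 → write 1, move L, go to B
B | _00[0]100   read 0 → write 0, move R, go to B
B | _000[1]00   read 1 → write 0, move R, go to A
A | _0000[0]0   read 0 → write 1, move L, go to C
C | _000[0]10   read 0 → write 1, move L, go to A
A | _00[0]110   read 0 → write 1, move L, go to C
C | _0[0]1110   read 0 → write 1, move L, go to A
A | _[0]11110   read 0 → write 1, move L, go to C
C | [_]111110
M halts after 16 transitions.

16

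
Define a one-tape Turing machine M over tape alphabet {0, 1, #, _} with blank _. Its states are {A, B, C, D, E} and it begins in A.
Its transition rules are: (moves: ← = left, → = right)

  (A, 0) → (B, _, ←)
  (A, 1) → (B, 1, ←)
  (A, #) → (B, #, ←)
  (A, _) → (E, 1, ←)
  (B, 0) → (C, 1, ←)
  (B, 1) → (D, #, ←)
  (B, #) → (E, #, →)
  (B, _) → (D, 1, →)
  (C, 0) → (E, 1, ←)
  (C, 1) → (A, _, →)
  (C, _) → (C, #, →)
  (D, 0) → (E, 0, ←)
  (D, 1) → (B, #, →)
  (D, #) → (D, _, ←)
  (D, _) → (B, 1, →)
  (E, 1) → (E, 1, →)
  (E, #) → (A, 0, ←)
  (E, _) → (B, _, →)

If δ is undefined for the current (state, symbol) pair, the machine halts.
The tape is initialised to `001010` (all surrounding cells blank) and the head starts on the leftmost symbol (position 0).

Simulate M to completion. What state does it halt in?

state=A head=0 tape=_[0]01010   (A,0)→(B,_,←)
state=B head=-1 tape=[_]_01010   (B,_)→(D,1,→)
state=D head=0 tape=1[_]01010   (D,_)→(B,1,→)
state=B head=1 tape=11[0]1010   (B,0)→(C,1,←)
state=C head=0 tape=1[1]11010   (C,1)→(A,_,→)
state=A head=1 tape=1_[1]1010   (A,1)→(B,1,←)
state=B head=0 tape=1[_]11010   (B,_)→(D,1,→)
state=D head=1 tape=11[1]1010   (D,1)→(B,#,→)
state=B head=2 tape=11#[1]010   (B,1)→(D,#,←)
state=D head=1 tape=11[#]#010   (D,#)→(D,_,←)
state=D head=0 tape=1[1]_#010   (D,1)→(B,#,→)
state=B head=1 tape=1#[_]#010   (B,_)→(D,1,→)
state=D head=2 tape=1#1[#]010   (D,#)→(D,_,←)
state=D head=1 tape=1#[1]_010   (D,1)→(B,#,→)
state=B head=2 tape=1##[_]010   (B,_)→(D,1,→)
state=D head=3 tape=1##1[0]10   (D,0)→(E,0,←)
state=E head=2 tape=1##[1]010   (E,1)→(E,1,→)
state=E head=3 tape=1##1[0]10
No transition is defined for (E, 0); M halts in state E.

E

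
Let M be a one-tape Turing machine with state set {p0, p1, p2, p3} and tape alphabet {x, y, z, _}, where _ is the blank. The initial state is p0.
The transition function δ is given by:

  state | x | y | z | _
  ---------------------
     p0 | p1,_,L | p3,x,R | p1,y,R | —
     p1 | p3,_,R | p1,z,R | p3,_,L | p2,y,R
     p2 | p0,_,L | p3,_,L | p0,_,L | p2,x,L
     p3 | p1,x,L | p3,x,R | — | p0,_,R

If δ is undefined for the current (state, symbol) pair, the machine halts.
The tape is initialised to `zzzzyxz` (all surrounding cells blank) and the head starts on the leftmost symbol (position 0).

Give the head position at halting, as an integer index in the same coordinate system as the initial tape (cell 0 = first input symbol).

7

p0 | [z]zzzyxz__   read z → write y, move R, go to p1
p1 | y[z]zzyxz__   read z → write _, move L, go to p3
p3 | [y]_zzyxz__   read y → write x, move R, go to p3
p3 | x[_]zzyxz__   read _ → write _, move R, go to p0
p0 | x_[z]zyxz__   read z → write y, move R, go to p1
p1 | x_y[z]yxz__   read z → write _, move L, go to p3
p3 | x_[y]_yxz__   read y → write x, move R, go to p3
p3 | x_x[_]yxz__   read _ → write _, move R, go to p0
p0 | x_x_[y]xz__   read y → write x, move R, go to p3
p3 | x_x_x[x]z__   read x → write x, move L, go to p1
p1 | x_x_[x]xz__   read x → write _, move R, go to p3
p3 | x_x__[x]z__   read x → write x, move L, go to p1
p1 | x_x_[_]xz__   read _ → write y, move R, go to p2
p2 | x_x_y[x]z__   read x → write _, move L, go to p0
p0 | x_x_[y]_z__   read y → write x, move R, go to p3
p3 | x_x_x[_]z__   read _ → write _, move R, go to p0
p0 | x_x_x_[z]__   read z → write y, move R, go to p1
p1 | x_x_x_y[_]_   read _ → write y, move R, go to p2
p2 | x_x_x_yy[_]   read _ → write x, move L, go to p2
p2 | x_x_x_y[y]x   read y → write _, move L, go to p3
p3 | x_x_x_[y]_x   read y → write x, move R, go to p3
p3 | x_x_x_x[_]x   read _ → write _, move R, go to p0
p0 | x_x_x_x_[x]   read x → write _, move L, go to p1
p1 | x_x_x_x[_]_   read _ → write y, move R, go to p2
p2 | x_x_x_xy[_]   read _ → write x, move L, go to p2
p2 | x_x_x_x[y]x   read y → write _, move L, go to p3
p3 | x_x_x_[x]_x   read x → write x, move L, go to p1
p1 | x_x_x[_]x_x   read _ → write y, move R, go to p2
p2 | x_x_xy[x]_x   read x → write _, move L, go to p0
p0 | x_x_x[y]__x   read y → write x, move R, go to p3
p3 | x_x_xx[_]_x   read _ → write _, move R, go to p0
p0 | x_x_xx_[_]x
At halt the head is at cell 7.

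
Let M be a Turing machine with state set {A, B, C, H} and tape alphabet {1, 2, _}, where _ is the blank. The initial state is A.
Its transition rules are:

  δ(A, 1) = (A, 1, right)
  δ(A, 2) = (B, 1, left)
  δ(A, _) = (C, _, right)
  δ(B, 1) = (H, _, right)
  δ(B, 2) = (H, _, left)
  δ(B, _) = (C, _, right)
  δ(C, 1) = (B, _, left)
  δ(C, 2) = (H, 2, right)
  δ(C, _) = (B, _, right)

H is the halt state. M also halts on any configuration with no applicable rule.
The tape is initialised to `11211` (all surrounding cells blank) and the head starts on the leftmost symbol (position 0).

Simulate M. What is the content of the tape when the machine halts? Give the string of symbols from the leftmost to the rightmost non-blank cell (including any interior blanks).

A | [1]1211   read 1 → write 1, move right, go to A
A | 1[1]211   read 1 → write 1, move right, go to A
A | 11[2]11   read 2 → write 1, move left, go to B
B | 1[1]111   read 1 → write _, move right, go to H
H | 1_[1]11
The non-blank tape span at halt is 1_111.

1_111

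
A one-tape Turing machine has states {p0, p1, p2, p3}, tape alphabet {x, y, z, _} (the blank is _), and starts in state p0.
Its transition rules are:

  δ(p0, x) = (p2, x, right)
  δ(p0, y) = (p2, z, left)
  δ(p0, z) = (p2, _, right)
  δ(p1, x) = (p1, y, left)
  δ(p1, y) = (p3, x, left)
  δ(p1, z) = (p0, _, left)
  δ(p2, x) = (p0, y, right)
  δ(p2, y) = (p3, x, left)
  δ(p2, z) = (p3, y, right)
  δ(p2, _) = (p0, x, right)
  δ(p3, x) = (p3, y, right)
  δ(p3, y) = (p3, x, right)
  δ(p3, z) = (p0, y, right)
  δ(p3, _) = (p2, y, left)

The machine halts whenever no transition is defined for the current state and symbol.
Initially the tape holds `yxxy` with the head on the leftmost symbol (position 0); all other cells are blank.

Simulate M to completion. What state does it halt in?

p0

state=p0 head=0 tape=_[y]xxy___   (p0,y)→(p2,z,left)
state=p2 head=-1 tape=[_]zxxy___   (p2,_)→(p0,x,right)
state=p0 head=0 tape=x[z]xxy___   (p0,z)→(p2,_,right)
state=p2 head=1 tape=x_[x]xy___   (p2,x)→(p0,y,right)
state=p0 head=2 tape=x_y[x]y___   (p0,x)→(p2,x,right)
state=p2 head=3 tape=x_yx[y]___   (p2,y)→(p3,x,left)
state=p3 head=2 tape=x_y[x]x___   (p3,x)→(p3,y,right)
state=p3 head=3 tape=x_yy[x]___   (p3,x)→(p3,y,right)
state=p3 head=4 tape=x_yyy[_]__   (p3,_)→(p2,y,left)
state=p2 head=3 tape=x_yy[y]y__   (p2,y)→(p3,x,left)
state=p3 head=2 tape=x_y[y]xy__   (p3,y)→(p3,x,right)
state=p3 head=3 tape=x_yx[x]y__   (p3,x)→(p3,y,right)
state=p3 head=4 tape=x_yxy[y]__   (p3,y)→(p3,x,right)
state=p3 head=5 tape=x_yxyx[_]_   (p3,_)→(p2,y,left)
state=p2 head=4 tape=x_yxy[x]y_   (p2,x)→(p0,y,right)
state=p0 head=5 tape=x_yxyy[y]_   (p0,y)→(p2,z,left)
state=p2 head=4 tape=x_yxy[y]z_   (p2,y)→(p3,x,left)
state=p3 head=3 tape=x_yx[y]xz_   (p3,y)→(p3,x,right)
state=p3 head=4 tape=x_yxx[x]z_   (p3,x)→(p3,y,right)
state=p3 head=5 tape=x_yxxy[z]_   (p3,z)→(p0,y,right)
state=p0 head=6 tape=x_yxxyy[_]
No transition is defined for (p0, _); M halts in state p0.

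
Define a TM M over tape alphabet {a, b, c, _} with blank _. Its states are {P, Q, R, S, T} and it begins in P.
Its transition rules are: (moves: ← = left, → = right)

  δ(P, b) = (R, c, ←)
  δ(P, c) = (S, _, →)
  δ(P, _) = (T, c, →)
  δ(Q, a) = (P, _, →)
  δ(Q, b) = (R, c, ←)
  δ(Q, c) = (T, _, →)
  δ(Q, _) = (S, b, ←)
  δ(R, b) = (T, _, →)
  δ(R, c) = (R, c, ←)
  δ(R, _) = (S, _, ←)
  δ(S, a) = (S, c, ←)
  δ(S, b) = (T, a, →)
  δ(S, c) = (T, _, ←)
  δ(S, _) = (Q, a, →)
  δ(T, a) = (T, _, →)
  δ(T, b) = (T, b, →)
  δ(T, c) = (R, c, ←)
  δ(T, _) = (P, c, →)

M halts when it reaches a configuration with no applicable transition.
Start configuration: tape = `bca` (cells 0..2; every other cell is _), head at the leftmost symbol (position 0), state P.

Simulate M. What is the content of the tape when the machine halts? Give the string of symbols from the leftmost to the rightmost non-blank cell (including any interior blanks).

a_c_acca

state=P head=0 tape=_____[b]ca   (P,b)→(R,c,←)
state=R head=-1 tape=____[_]cca   (R,_)→(S,_,←)
state=S head=-2 tape=___[_]_cca   (S,_)→(Q,a,→)
state=Q head=-1 tape=___a[_]cca   (Q,_)→(S,b,←)
state=S head=-2 tape=___[a]bcca   (S,a)→(S,c,←)
state=S head=-3 tape=__[_]cbcca   (S,_)→(Q,a,→)
state=Q head=-2 tape=__a[c]bcca   (Q,c)→(T,_,→)
state=T head=-1 tape=__a_[b]cca   (T,b)→(T,b,→)
state=T head=0 tape=__a_b[c]ca   (T,c)→(R,c,←)
state=R head=-1 tape=__a_[b]cca   (R,b)→(T,_,→)
state=T head=0 tape=__a__[c]ca   (T,c)→(R,c,←)
state=R head=-1 tape=__a_[_]cca   (R,_)→(S,_,←)
state=S head=-2 tape=__a[_]_cca   (S,_)→(Q,a,→)
state=Q head=-1 tape=__aa[_]cca   (Q,_)→(S,b,←)
state=S head=-2 tape=__a[a]bcca   (S,a)→(S,c,←)
state=S head=-3 tape=__[a]cbcca   (S,a)→(S,c,←)
state=S head=-4 tape=_[_]ccbcca   (S,_)→(Q,a,→)
state=Q head=-3 tape=_a[c]cbcca   (Q,c)→(T,_,→)
state=T head=-2 tape=_a_[c]bcca   (T,c)→(R,c,←)
state=R head=-3 tape=_a[_]cbcca   (R,_)→(S,_,←)
state=S head=-4 tape=_[a]_cbcca   (S,a)→(S,c,←)
state=S head=-5 tape=[_]c_cbcca   (S,_)→(Q,a,→)
state=Q head=-4 tape=a[c]_cbcca   (Q,c)→(T,_,→)
state=T head=-3 tape=a_[_]cbcca   (T,_)→(P,c,→)
state=P head=-2 tape=a_c[c]bcca   (P,c)→(S,_,→)
state=S head=-1 tape=a_c_[b]cca   (S,b)→(T,a,→)
state=T head=0 tape=a_c_a[c]ca   (T,c)→(R,c,←)
state=R head=-1 tape=a_c_[a]cca
The non-blank tape span at halt is a_c_acca.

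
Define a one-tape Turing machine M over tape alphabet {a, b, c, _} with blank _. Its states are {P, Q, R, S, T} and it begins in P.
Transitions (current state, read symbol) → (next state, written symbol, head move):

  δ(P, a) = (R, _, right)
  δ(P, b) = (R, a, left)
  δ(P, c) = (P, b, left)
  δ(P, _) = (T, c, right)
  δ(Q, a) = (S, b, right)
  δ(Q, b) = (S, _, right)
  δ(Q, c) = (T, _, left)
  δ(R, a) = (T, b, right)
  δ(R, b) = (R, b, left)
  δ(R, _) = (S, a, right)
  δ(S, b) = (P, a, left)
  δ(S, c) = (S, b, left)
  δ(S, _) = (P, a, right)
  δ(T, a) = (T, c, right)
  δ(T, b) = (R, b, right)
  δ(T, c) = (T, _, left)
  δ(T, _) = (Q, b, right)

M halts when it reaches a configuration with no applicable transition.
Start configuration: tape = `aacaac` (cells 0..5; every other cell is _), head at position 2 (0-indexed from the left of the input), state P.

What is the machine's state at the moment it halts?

Q

P | aa[c]aac__   read c → write b, move left, go to P
P | a[a]baac__   read a → write _, move right, go to R
R | a_[b]aac__   read b → write b, move left, go to R
R | a[_]baac__   read _ → write a, move right, go to S
S | aa[b]aac__   read b → write a, move left, go to P
P | a[a]aaac__   read a → write _, move right, go to R
R | a_[a]aac__   read a → write b, move right, go to T
T | a_b[a]ac__   read a → write c, move right, go to T
T | a_bc[a]c__   read a → write c, move right, go to T
T | a_bcc[c]__   read c → write _, move left, go to T
T | a_bc[c]___   read c → write _, move left, go to T
T | a_b[c]____   read c → write _, move left, go to T
T | a_[b]_____   read b → write b, move right, go to R
R | a_b[_]____   read _ → write a, move right, go to S
S | a_ba[_]___   read _ → write a, move right, go to P
P | a_baa[_]__   read _ → write c, move right, go to T
T | a_baac[_]_   read _ → write b, move right, go to Q
Q | a_baacb[_]
No transition is defined for (Q, _); M halts in state Q.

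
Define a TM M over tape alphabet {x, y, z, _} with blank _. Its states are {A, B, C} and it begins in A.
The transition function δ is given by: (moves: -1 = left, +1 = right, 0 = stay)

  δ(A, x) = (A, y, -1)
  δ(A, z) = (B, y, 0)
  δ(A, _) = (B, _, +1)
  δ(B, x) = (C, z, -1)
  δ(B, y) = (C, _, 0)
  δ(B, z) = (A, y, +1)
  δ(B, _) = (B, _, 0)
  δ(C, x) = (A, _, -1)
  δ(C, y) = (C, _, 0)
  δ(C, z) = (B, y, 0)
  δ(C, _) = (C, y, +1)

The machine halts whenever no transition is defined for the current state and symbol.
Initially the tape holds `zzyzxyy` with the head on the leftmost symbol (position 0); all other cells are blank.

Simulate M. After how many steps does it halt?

A | [z]zyzxyy   read z → write y, move 0, go to B
B | [y]zyzxyy   read y → write _, move 0, go to C
C | [_]zyzxyy   read _ → write y, move +1, go to C
C | y[z]yzxyy   read z → write y, move 0, go to B
B | y[y]yzxyy   read y → write _, move 0, go to C
C | y[_]yzxyy   read _ → write y, move +1, go to C
C | yy[y]zxyy   read y → write _, move 0, go to C
C | yy[_]zxyy   read _ → write y, move +1, go to C
C | yyy[z]xyy   read z → write y, move 0, go to B
B | yyy[y]xyy   read y → write _, move 0, go to C
C | yyy[_]xyy   read _ → write y, move +1, go to C
C | yyyy[x]yy   read x → write _, move -1, go to A
A | yyy[y]_yy
M halts after 12 transitions.

12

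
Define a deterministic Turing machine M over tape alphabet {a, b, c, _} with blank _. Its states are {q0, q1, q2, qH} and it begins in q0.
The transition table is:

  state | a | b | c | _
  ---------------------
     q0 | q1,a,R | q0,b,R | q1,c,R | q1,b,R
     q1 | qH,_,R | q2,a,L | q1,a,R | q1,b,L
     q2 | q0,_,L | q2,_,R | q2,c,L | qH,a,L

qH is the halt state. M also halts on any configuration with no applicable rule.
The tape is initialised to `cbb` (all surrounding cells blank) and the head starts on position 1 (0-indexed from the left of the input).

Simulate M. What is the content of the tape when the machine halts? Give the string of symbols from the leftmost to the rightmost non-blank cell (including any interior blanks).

acabbb

q0 | __c[b]b__   read b → write b, move R, go to q0
q0 | __cb[b]__   read b → write b, move R, go to q0
q0 | __cbb[_]_   read _ → write b, move R, go to q1
q1 | __cbbb[_]   read _ → write b, move L, go to q1
q1 | __cbb[b]b   read b → write a, move L, go to q2
q2 | __cb[b]ab   read b → write _, move R, go to q2
q2 | __cb_[a]b   read a → write _, move L, go to q0
q0 | __cb[_]_b   read _ → write b, move R, go to q1
q1 | __cbb[_]b   read _ → write b, move L, go to q1
q1 | __cb[b]bb   read b → write a, move L, go to q2
q2 | __c[b]abb   read b → write _, move R, go to q2
q2 | __c_[a]bb   read a → write _, move L, go to q0
q0 | __c[_]_bb   read _ → write b, move R, go to q1
q1 | __cb[_]bb   read _ → write b, move L, go to q1
q1 | __c[b]bbb   read b → write a, move L, go to q2
q2 | __[c]abbb   read c → write c, move L, go to q2
q2 | _[_]cabbb   read _ → write a, move L, go to qH
qH | [_]acabbb
The non-blank tape span at halt is acabbb.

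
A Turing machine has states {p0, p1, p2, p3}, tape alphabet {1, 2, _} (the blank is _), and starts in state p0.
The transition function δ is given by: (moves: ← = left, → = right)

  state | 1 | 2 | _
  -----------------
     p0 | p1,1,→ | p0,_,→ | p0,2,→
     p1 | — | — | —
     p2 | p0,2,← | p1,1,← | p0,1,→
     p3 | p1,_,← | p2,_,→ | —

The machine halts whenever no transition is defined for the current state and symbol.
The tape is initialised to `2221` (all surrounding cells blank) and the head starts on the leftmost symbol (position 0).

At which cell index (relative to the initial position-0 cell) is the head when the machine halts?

p0 | [2]221_   read 2 → write _, move →, go to p0
p0 | _[2]21_   read 2 → write _, move →, go to p0
p0 | __[2]1_   read 2 → write _, move →, go to p0
p0 | ___[1]_   read 1 → write 1, move →, go to p1
p1 | ___1[_]
At halt the head is at cell 4.

4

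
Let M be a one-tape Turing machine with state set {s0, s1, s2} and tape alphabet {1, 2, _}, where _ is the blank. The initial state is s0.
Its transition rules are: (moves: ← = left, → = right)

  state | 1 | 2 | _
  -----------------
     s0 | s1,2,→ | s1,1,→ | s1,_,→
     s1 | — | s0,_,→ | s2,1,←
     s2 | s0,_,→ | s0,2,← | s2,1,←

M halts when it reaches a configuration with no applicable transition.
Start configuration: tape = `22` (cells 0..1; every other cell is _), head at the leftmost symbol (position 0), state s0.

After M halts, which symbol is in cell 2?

s0 | [2]2__   read 2 → write 1, move →, go to s1
s1 | 1[2]__   read 2 → write _, move →, go to s0
s0 | 1_[_]_   read _ → write _, move →, go to s1
s1 | 1__[_]   read _ → write 1, move ←, go to s2
s2 | 1_[_]1   read _ → write 1, move ←, go to s2
s2 | 1[_]11   read _ → write 1, move ←, go to s2
s2 | [1]111   read 1 → write _, move →, go to s0
s0 | _[1]11   read 1 → write 2, move →, go to s1
s1 | _2[1]1
Cell 2 holds 1 when M halts.

1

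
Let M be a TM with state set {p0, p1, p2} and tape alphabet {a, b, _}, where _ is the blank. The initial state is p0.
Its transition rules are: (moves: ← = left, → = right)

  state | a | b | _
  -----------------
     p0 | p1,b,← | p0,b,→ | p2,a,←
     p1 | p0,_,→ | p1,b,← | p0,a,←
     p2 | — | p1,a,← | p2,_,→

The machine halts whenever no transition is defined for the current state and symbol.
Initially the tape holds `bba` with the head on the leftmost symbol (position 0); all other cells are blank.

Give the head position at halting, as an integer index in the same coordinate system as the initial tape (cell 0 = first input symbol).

p0 | ___[b]ba   read b → write b, move →, go to p0
p0 | ___b[b]a   read b → write b, move →, go to p0
p0 | ___bb[a]   read a → write b, move ←, go to p1
p1 | ___b[b]b   read b → write b, move ←, go to p1
p1 | ___[b]bb   read b → write b, move ←, go to p1
p1 | __[_]bbb   read _ → write a, move ←, go to p0
p0 | _[_]abbb   read _ → write a, move ←, go to p2
p2 | [_]aabbb   read _ → write _, move →, go to p2
p2 | _[a]abbb
At halt the head is at cell -2.

-2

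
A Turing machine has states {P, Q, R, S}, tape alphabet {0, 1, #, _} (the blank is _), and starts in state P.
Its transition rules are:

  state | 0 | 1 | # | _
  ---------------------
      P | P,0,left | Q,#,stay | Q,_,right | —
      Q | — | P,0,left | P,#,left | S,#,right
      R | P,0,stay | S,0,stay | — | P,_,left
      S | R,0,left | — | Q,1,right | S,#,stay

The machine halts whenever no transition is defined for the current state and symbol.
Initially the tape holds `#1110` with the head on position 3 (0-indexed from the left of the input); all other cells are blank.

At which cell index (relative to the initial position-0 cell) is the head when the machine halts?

0

P | #11[1]0   read 1 → write #, move stay, go to Q
Q | #11[#]0   read # → write #, move left, go to P
P | #1[1]#0   read 1 → write #, move stay, go to Q
Q | #1[#]#0   read # → write #, move left, go to P
P | #[1]##0   read 1 → write #, move stay, go to Q
Q | #[#]##0   read # → write #, move left, go to P
P | [#]###0   read # → write _, move right, go to Q
Q | _[#]##0   read # → write #, move left, go to P
P | [_]###0
At halt the head is at cell 0.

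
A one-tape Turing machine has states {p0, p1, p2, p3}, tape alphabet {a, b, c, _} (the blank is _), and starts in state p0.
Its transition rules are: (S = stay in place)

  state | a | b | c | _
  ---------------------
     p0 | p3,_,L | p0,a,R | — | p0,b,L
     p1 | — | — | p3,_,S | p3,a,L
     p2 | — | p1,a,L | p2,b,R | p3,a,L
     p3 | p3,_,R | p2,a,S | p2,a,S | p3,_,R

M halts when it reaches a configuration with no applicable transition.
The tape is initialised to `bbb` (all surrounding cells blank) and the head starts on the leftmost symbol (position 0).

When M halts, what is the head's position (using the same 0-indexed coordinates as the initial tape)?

state=p0 head=0 tape=[b]bb_   (p0,b)→(p0,a,R)
state=p0 head=1 tape=a[b]b_   (p0,b)→(p0,a,R)
state=p0 head=2 tape=aa[b]_   (p0,b)→(p0,a,R)
state=p0 head=3 tape=aaa[_]   (p0,_)→(p0,b,L)
state=p0 head=2 tape=aa[a]b   (p0,a)→(p3,_,L)
state=p3 head=1 tape=a[a]_b   (p3,a)→(p3,_,R)
state=p3 head=2 tape=a_[_]b   (p3,_)→(p3,_,R)
state=p3 head=3 tape=a__[b]   (p3,b)→(p2,a,S)
state=p2 head=3 tape=a__[a]
At halt the head is at cell 3.

3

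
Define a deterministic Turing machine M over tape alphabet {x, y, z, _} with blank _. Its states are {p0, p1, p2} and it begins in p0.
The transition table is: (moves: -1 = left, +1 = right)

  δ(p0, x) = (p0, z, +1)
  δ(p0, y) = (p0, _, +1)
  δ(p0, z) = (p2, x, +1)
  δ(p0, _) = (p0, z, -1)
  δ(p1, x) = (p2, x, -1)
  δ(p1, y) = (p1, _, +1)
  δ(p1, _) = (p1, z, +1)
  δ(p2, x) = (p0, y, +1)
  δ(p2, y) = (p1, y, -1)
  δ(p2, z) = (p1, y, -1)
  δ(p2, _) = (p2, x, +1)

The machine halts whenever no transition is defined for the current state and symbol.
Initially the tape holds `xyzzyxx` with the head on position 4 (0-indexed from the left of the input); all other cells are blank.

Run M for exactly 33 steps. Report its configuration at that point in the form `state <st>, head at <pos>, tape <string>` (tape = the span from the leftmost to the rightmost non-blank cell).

state=p0 head=4 tape=xyzz[y]xx____   (p0,y)→(p0,_,+1)
state=p0 head=5 tape=xyzz_[x]x____   (p0,x)→(p0,z,+1)
state=p0 head=6 tape=xyzz_z[x]____   (p0,x)→(p0,z,+1)
state=p0 head=7 tape=xyzz_zz[_]___   (p0,_)→(p0,z,-1)
state=p0 head=6 tape=xyzz_z[z]z___   (p0,z)→(p2,x,+1)
state=p2 head=7 tape=xyzz_zx[z]___   (p2,z)→(p1,y,-1)
state=p1 head=6 tape=xyzz_z[x]y___   (p1,x)→(p2,x,-1)
state=p2 head=5 tape=xyzz_[z]xy___   (p2,z)→(p1,y,-1)
state=p1 head=4 tape=xyzz[_]yxy___   (p1,_)→(p1,z,+1)
state=p1 head=5 tape=xyzzz[y]xy___   (p1,y)→(p1,_,+1)
state=p1 head=6 tape=xyzzz_[x]y___   (p1,x)→(p2,x,-1)
state=p2 head=5 tape=xyzzz[_]xy___   (p2,_)→(p2,x,+1)
state=p2 head=6 tape=xyzzzx[x]y___   (p2,x)→(p0,y,+1)
state=p0 head=7 tape=xyzzzxy[y]___   (p0,y)→(p0,_,+1)
state=p0 head=8 tape=xyzzzxy_[_]__   (p0,_)→(p0,z,-1)
state=p0 head=7 tape=xyzzzxy[_]z__   (p0,_)→(p0,z,-1)
state=p0 head=6 tape=xyzzzx[y]zz__   (p0,y)→(p0,_,+1)
state=p0 head=7 tape=xyzzzx_[z]z__   (p0,z)→(p2,x,+1)
state=p2 head=8 tape=xyzzzx_x[z]__   (p2,z)→(p1,y,-1)
state=p1 head=7 tape=xyzzzx_[x]y__   (p1,x)→(p2,x,-1)
state=p2 head=6 tape=xyzzzx[_]xy__   (p2,_)→(p2,x,+1)
state=p2 head=7 tape=xyzzzxx[x]y__   (p2,x)→(p0,y,+1)
state=p0 head=8 tape=xyzzzxxy[y]__   (p0,y)→(p0,_,+1)
state=p0 head=9 tape=xyzzzxxy_[_]_   (p0,_)→(p0,z,-1)
state=p0 head=8 tape=xyzzzxxy[_]z_   (p0,_)→(p0,z,-1)
state=p0 head=7 tape=xyzzzxx[y]zz_   (p0,y)→(p0,_,+1)
state=p0 head=8 tape=xyzzzxx_[z]z_   (p0,z)→(p2,x,+1)
state=p2 head=9 tape=xyzzzxx_x[z]_   (p2,z)→(p1,y,-1)
state=p1 head=8 tape=xyzzzxx_[x]y_   (p1,x)→(p2,x,-1)
state=p2 head=7 tape=xyzzzxx[_]xy_   (p2,_)→(p2,x,+1)
state=p2 head=8 tape=xyzzzxxx[x]y_   (p2,x)→(p0,y,+1)
state=p0 head=9 tape=xyzzzxxxy[y]_   (p0,y)→(p0,_,+1)
state=p0 head=10 tape=xyzzzxxxy_[_]   (p0,_)→(p0,z,-1)
state=p0 head=9 tape=xyzzzxxxy[_]z
After 33 steps: state p0, head at 9, tape xyzzzxxxy_z.

state p0, head at 9, tape xyzzzxxxy_z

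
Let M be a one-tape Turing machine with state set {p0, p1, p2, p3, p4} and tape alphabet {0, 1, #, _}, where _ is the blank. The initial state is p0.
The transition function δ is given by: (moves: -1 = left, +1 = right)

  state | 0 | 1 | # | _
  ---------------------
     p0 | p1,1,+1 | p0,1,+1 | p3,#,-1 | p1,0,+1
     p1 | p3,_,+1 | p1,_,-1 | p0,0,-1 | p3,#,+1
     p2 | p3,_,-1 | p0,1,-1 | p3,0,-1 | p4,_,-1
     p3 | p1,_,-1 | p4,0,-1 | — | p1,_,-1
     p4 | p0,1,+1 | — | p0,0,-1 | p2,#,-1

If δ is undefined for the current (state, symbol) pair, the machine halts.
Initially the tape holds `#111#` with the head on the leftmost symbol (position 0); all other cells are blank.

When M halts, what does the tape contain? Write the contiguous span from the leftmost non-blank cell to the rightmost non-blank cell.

11##111#

p0 | ___[#]111#   read # → write #, move -1, go to p3
p3 | __[_]#111#   read _ → write _, move -1, go to p1
p1 | _[_]_#111#   read _ → write #, move +1, go to p3
p3 | _#[_]#111#   read _ → write _, move -1, go to p1
p1 | _[#]_#111#   read # → write 0, move -1, go to p0
p0 | [_]0_#111#   read _ → write 0, move +1, go to p1
p1 | 0[0]_#111#   read 0 → write _, move +1, go to p3
p3 | 0_[_]#111#   read _ → write _, move -1, go to p1
p1 | 0[_]_#111#   read _ → write #, move +1, go to p3
p3 | 0#[_]#111#   read _ → write _, move -1, go to p1
p1 | 0[#]_#111#   read # → write 0, move -1, go to p0
p0 | [0]0_#111#   read 0 → write 1, move +1, go to p1
p1 | 1[0]_#111#   read 0 → write _, move +1, go to p3
p3 | 1_[_]#111#   read _ → write _, move -1, go to p1
p1 | 1[_]_#111#   read _ → write #, move +1, go to p3
p3 | 1#[_]#111#   read _ → write _, move -1, go to p1
p1 | 1[#]_#111#   read # → write 0, move -1, go to p0
p0 | [1]0_#111#   read 1 → write 1, move +1, go to p0
p0 | 1[0]_#111#   read 0 → write 1, move +1, go to p1
p1 | 11[_]#111#   read _ → write #, move +1, go to p3
p3 | 11#[#]111#
The non-blank tape span at halt is 11##111#.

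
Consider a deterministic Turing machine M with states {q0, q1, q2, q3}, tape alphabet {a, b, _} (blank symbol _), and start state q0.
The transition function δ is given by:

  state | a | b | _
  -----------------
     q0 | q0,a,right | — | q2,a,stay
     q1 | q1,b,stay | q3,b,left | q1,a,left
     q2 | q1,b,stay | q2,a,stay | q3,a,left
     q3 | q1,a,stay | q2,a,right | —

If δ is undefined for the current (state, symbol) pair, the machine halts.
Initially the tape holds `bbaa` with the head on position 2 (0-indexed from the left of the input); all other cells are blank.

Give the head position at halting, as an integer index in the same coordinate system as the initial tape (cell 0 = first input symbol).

-1

state=q0 head=2 tape=_bb[a]a_   (q0,a)→(q0,a,right)
state=q0 head=3 tape=_bba[a]_   (q0,a)→(q0,a,right)
state=q0 head=4 tape=_bbaa[_]   (q0,_)→(q2,a,stay)
state=q2 head=4 tape=_bbaa[a]   (q2,a)→(q1,b,stay)
state=q1 head=4 tape=_bbaa[b]   (q1,b)→(q3,b,left)
state=q3 head=3 tape=_bba[a]b   (q3,a)→(q1,a,stay)
state=q1 head=3 tape=_bba[a]b   (q1,a)→(q1,b,stay)
state=q1 head=3 tape=_bba[b]b   (q1,b)→(q3,b,left)
state=q3 head=2 tape=_bb[a]bb   (q3,a)→(q1,a,stay)
state=q1 head=2 tape=_bb[a]bb   (q1,a)→(q1,b,stay)
state=q1 head=2 tape=_bb[b]bb   (q1,b)→(q3,b,left)
state=q3 head=1 tape=_b[b]bbb   (q3,b)→(q2,a,right)
state=q2 head=2 tape=_ba[b]bb   (q2,b)→(q2,a,stay)
state=q2 head=2 tape=_ba[a]bb   (q2,a)→(q1,b,stay)
state=q1 head=2 tape=_ba[b]bb   (q1,b)→(q3,b,left)
state=q3 head=1 tape=_b[a]bbb   (q3,a)→(q1,a,stay)
state=q1 head=1 tape=_b[a]bbb   (q1,a)→(q1,b,stay)
state=q1 head=1 tape=_b[b]bbb   (q1,b)→(q3,b,left)
state=q3 head=0 tape=_[b]bbbb   (q3,b)→(q2,a,right)
state=q2 head=1 tape=_a[b]bbb   (q2,b)→(q2,a,stay)
state=q2 head=1 tape=_a[a]bbb   (q2,a)→(q1,b,stay)
state=q1 head=1 tape=_a[b]bbb   (q1,b)→(q3,b,left)
state=q3 head=0 tape=_[a]bbbb   (q3,a)→(q1,a,stay)
state=q1 head=0 tape=_[a]bbbb   (q1,a)→(q1,b,stay)
state=q1 head=0 tape=_[b]bbbb   (q1,b)→(q3,b,left)
state=q3 head=-1 tape=[_]bbbbb
At halt the head is at cell -1.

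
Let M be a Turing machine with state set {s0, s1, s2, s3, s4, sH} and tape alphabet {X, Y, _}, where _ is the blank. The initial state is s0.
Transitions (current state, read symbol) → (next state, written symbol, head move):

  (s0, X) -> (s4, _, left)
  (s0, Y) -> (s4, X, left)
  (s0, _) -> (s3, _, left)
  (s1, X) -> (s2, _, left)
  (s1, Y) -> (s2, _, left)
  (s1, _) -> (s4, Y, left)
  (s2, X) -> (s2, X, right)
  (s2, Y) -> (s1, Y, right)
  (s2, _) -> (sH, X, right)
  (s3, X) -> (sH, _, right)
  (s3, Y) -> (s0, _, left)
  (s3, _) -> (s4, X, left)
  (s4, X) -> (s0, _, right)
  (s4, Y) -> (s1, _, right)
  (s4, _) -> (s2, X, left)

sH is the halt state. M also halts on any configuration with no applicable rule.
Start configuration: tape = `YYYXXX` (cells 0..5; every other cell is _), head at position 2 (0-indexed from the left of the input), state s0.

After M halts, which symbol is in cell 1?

s0 | YY[Y]XXX   read Y → write X, move left, go to s4
s4 | Y[Y]XXXX   read Y → write _, move right, go to s1
s1 | Y_[X]XXX   read X → write _, move left, go to s2
s2 | Y[_]_XXX   read _ → write X, move right, go to sH
sH | YX[_]XXX
Cell 1 holds X when M halts.

X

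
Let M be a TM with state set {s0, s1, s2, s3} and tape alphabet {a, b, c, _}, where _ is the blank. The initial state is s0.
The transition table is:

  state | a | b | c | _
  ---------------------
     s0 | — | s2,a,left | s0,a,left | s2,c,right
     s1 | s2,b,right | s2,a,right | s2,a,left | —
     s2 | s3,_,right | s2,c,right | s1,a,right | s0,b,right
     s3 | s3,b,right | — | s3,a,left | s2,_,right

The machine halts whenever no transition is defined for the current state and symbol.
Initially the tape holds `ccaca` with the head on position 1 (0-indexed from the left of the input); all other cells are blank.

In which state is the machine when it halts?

s3

s0 | _c[c]aca   read c → write a, move left, go to s0
s0 | _[c]aaca   read c → write a, move left, go to s0
s0 | [_]aaaca   read _ → write c, move right, go to s2
s2 | c[a]aaca   read a → write _, move right, go to s3
s3 | c_[a]aca   read a → write b, move right, go to s3
s3 | c_b[a]ca   read a → write b, move right, go to s3
s3 | c_bb[c]a   read c → write a, move left, go to s3
s3 | c_b[b]aa
No transition is defined for (s3, b); M halts in state s3.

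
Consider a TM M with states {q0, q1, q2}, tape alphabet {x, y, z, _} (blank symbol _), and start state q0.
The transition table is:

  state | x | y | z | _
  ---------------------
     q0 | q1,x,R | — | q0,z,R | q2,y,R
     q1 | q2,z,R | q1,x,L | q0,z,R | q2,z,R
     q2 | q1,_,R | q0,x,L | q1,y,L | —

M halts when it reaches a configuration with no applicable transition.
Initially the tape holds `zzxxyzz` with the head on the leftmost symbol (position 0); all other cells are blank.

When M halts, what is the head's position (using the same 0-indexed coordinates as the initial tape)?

8

state=q0 head=0 tape=[z]zxxyzz__   (q0,z)→(q0,z,R)
state=q0 head=1 tape=z[z]xxyzz__   (q0,z)→(q0,z,R)
state=q0 head=2 tape=zz[x]xyzz__   (q0,x)→(q1,x,R)
state=q1 head=3 tape=zzx[x]yzz__   (q1,x)→(q2,z,R)
state=q2 head=4 tape=zzxz[y]zz__   (q2,y)→(q0,x,L)
state=q0 head=3 tape=zzx[z]xzz__   (q0,z)→(q0,z,R)
state=q0 head=4 tape=zzxz[x]zz__   (q0,x)→(q1,x,R)
state=q1 head=5 tape=zzxzx[z]z__   (q1,z)→(q0,z,R)
state=q0 head=6 tape=zzxzxz[z]__   (q0,z)→(q0,z,R)
state=q0 head=7 tape=zzxzxzz[_]_   (q0,_)→(q2,y,R)
state=q2 head=8 tape=zzxzxzzy[_]
At halt the head is at cell 8.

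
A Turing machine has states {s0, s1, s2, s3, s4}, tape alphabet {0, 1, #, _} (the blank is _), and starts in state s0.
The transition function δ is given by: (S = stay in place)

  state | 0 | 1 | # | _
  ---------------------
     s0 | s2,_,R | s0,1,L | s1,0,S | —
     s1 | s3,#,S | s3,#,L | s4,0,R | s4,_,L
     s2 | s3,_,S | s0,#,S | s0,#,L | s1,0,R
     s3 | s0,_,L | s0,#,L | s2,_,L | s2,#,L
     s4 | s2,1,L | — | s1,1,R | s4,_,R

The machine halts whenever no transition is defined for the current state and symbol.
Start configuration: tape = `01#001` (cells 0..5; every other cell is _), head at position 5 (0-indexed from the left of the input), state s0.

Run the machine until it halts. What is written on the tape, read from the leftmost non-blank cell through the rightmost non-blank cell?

s0 | __01#00[1]   read 1 → write 1, move L, go to s0
s0 | __01#0[0]1   read 0 → write _, move R, go to s2
s2 | __01#0_[1]   read 1 → write #, move S, go to s0
s0 | __01#0_[#]   read # → write 0, move S, go to s1
s1 | __01#0_[0]   read 0 → write #, move S, go to s3
s3 | __01#0_[#]   read # → write _, move L, go to s2
s2 | __01#0[_]_   read _ → write 0, move R, go to s1
s1 | __01#00[_]   read _ → write _, move L, go to s4
s4 | __01#0[0]_   read 0 → write 1, move L, go to s2
s2 | __01#[0]1_   read 0 → write _, move S, go to s3
s3 | __01#[_]1_   read _ → write #, move L, go to s2
s2 | __01[#]#1_   read # → write #, move L, go to s0
s0 | __0[1]##1_   read 1 → write 1, move L, go to s0
s0 | __[0]1##1_   read 0 → write _, move R, go to s2
s2 | ___[1]##1_   read 1 → write #, move S, go to s0
s0 | ___[#]##1_   read # → write 0, move S, go to s1
s1 | ___[0]##1_   read 0 → write #, move S, go to s3
s3 | ___[#]##1_   read # → write _, move L, go to s2
s2 | __[_]_##1_   read _ → write 0, move R, go to s1
s1 | __0[_]##1_   read _ → write _, move L, go to s4
s4 | __[0]_##1_   read 0 → write 1, move L, go to s2
s2 | _[_]1_##1_   read _ → write 0, move R, go to s1
s1 | _0[1]_##1_   read 1 → write #, move L, go to s3
s3 | _[0]#_##1_   read 0 → write _, move L, go to s0
s0 | [_]_#_##1_
The non-blank tape span at halt is #_##1.

#_##1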